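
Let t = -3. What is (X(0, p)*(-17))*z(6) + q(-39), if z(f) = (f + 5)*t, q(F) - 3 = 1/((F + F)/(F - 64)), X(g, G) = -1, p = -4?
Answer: -43421/78 ≈ -556.68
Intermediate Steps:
q(F) = 3 + (-64 + F)/(2*F) (q(F) = 3 + 1/((F + F)/(F - 64)) = 3 + 1/((2*F)/(-64 + F)) = 3 + 1/(2*F/(-64 + F)) = 3 + (-64 + F)/(2*F))
z(f) = -15 - 3*f (z(f) = (f + 5)*(-3) = (5 + f)*(-3) = -15 - 3*f)
(X(0, p)*(-17))*z(6) + q(-39) = (-1*(-17))*(-15 - 3*6) + (7/2 - 32/(-39)) = 17*(-15 - 18) + (7/2 - 32*(-1/39)) = 17*(-33) + (7/2 + 32/39) = -561 + 337/78 = -43421/78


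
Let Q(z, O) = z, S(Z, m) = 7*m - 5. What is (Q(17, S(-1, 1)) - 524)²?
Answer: 257049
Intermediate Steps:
S(Z, m) = -5 + 7*m
(Q(17, S(-1, 1)) - 524)² = (17 - 524)² = (-507)² = 257049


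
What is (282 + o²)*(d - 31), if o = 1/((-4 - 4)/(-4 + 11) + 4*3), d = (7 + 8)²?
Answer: 158001457/2888 ≈ 54710.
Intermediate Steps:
d = 225 (d = 15² = 225)
o = 7/76 (o = 1/(-8/7 + 12) = 1/(76/7) = 7/76 ≈ 0.092105)
(282 + o²)*(d - 31) = (282 + (7/76)²)*(225 - 31) = (282 + 49/5776)*194 = (1628881/5776)*194 = 158001457/2888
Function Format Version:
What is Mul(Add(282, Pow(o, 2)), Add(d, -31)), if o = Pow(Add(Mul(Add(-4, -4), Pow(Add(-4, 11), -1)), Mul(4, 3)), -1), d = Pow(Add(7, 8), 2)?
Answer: Rational(158001457, 2888) ≈ 54710.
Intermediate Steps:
d = 225 (d = Pow(15, 2) = 225)
o = Rational(7, 76) (o = Pow(Add(Mul(-8, Pow(7, -1)), 12), -1) = Pow(Add(Mul(-8, Rational(1, 7)), 12), -1) = Pow(Add(Rational(-8, 7), 12), -1) = Pow(Rational(76, 7), -1) = Rational(7, 76) ≈ 0.092105)
Mul(Add(282, Pow(o, 2)), Add(d, -31)) = Mul(Add(282, Pow(Rational(7, 76), 2)), Add(225, -31)) = Mul(Add(282, Rational(49, 5776)), 194) = Mul(Rational(1628881, 5776), 194) = Rational(158001457, 2888)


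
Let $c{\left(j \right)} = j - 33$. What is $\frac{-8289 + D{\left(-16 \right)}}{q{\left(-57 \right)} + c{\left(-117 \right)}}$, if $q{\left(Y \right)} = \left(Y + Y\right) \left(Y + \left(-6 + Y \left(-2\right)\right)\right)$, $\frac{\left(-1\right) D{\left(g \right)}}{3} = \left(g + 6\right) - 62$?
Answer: $\frac{2691}{1988} \approx 1.3536$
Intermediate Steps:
$c{\left(j \right)} = -33 + j$ ($c{\left(j \right)} = j - 33 = -33 + j$)
$D{\left(g \right)} = 168 - 3 g$ ($D{\left(g \right)} = - 3 \left(\left(g + 6\right) - 62\right) = - 3 \left(\left(6 + g\right) - 62\right) = - 3 \left(-56 + g\right) = 168 - 3 g$)
$q{\left(Y \right)} = 2 Y \left(-6 - Y\right)$ ($q{\left(Y \right)} = 2 Y \left(Y - \left(6 + 2 Y\right)\right) = 2 Y \left(-6 - Y\right)$)
$\frac{-8289 + D{\left(-16 \right)}}{q{\left(-57 \right)} + c{\left(-117 \right)}} = \frac{-8289 + \left(168 - -48\right)}{\left(-2\right) \left(-57\right) \left(6 - 57\right) - 150} = \frac{-8289 + \left(168 + 48\right)}{\left(-2\right) \left(-57\right) \left(-51\right) - 150} = \frac{-8289 + 216}{-5814 - 150} = - \frac{8073}{-5964} = \left(-8073\right) \left(- \frac{1}{5964}\right) = \frac{2691}{1988}$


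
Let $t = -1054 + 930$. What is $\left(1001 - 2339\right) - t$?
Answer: $-1214$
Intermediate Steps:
$t = -124$
$\left(1001 - 2339\right) - t = \left(1001 - 2339\right) - -124 = \left(1001 - 2339\right) + 124 = -1338 + 124 = -1214$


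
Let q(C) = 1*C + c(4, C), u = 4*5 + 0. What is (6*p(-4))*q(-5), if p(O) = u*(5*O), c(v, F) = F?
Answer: 24000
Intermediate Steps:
u = 20 (u = 20 + 0 = 20)
q(C) = 2*C (q(C) = 1*C + C = C + C = 2*C)
p(O) = 100*O (p(O) = 20*(5*O) = 100*O)
(6*p(-4))*q(-5) = (6*(100*(-4)))*(2*(-5)) = (6*(-400))*(-10) = -2400*(-10) = 24000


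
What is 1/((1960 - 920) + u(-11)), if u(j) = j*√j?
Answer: 1040/1082931 + 11*I*√11/1082931 ≈ 0.00096036 + 3.3689e-5*I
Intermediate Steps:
u(j) = j^(3/2)
1/((1960 - 920) + u(-11)) = 1/((1960 - 920) + (-11)^(3/2)) = 1/(1040 - 11*I*√11)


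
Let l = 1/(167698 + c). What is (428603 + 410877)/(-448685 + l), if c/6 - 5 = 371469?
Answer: -2011849078160/1075292447269 ≈ -1.8710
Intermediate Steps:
c = 2228844 (c = 30 + 6*371469 = 30 + 2228814 = 2228844)
l = 1/2396542 (l = 1/(167698 + 2228844) = 1/2396542 ≈ 4.1727e-7)
(428603 + 410877)/(-448685 + l) = (428603 + 410877)/(-448685 + 1/2396542) = 839480/(-1075292447269/2396542) = 839480*(-2396542/1075292447269) = -2011849078160/1075292447269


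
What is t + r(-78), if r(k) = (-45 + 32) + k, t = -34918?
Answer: -35009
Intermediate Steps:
r(k) = -13 + k
t + r(-78) = -34918 + (-13 - 78) = -34918 - 91 = -35009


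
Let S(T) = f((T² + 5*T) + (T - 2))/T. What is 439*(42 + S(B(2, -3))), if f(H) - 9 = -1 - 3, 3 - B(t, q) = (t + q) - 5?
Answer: 168137/9 ≈ 18682.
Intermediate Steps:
B(t, q) = 8 - q - t (B(t, q) = 3 - ((t + q) - 5) = 3 - ((q + t) - 5) = 3 - (-5 + q + t) = 3 + (5 - q - t) = 8 - q - t)
f(H) = 5 (f(H) = 9 + (-1 - 3) = 9 - 4 = 5)
S(T) = 5/T
439*(42 + S(B(2, -3))) = 439*(42 + 5/(8 - 1*(-3) - 1*2)) = 439*(42 + 5/(8 + 3 - 2)) = 439*(42 + 5/9) = 439*(383/9) = 168137/9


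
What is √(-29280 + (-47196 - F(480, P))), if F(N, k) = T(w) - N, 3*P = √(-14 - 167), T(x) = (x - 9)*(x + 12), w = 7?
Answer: I*√75958 ≈ 275.6*I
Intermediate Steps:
T(x) = (-9 + x)*(12 + x)
P = I*√181/3 (P = √(-14 - 167)/3 = √(-181)/3 = (I*√181)/3 = I*√181/3 ≈ 4.4845*I)
F(N, k) = -38 - N (F(N, k) = (-108 + 7² + 3*7) - N = (-108 + 49 + 21) - N = -38 - N)
√(-29280 + (-47196 - F(480, P))) = √(-29280 + (-47196 - (-38 - 1*480))) = √(-29280 + (-47196 - (-38 - 480))) = √(-29280 + (-47196 - 1*(-518))) = √(-29280 + (-47196 + 518)) = √(-29280 - 46678) = √(-75958) = I*√75958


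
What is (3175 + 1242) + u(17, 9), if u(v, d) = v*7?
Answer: 4536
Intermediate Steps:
u(v, d) = 7*v
(3175 + 1242) + u(17, 9) = (3175 + 1242) + 7*17 = 4417 + 119 = 4536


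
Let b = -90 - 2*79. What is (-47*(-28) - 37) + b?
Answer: 1031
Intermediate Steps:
b = -248 (b = -90 - 158 = -248)
(-47*(-28) - 37) + b = (-47*(-28) - 37) - 248 = (1316 - 37) - 248 = 1279 - 248 = 1031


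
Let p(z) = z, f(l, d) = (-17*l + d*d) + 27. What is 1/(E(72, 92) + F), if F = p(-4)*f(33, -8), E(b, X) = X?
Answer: 1/1972 ≈ 0.00050710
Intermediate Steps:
f(l, d) = 27 + d² - 17*l (f(l, d) = (-17*l + d²) + 27 = (d² - 17*l) + 27 = 27 + d² - 17*l)
F = 1880 (F = -4*(27 + (-8)² - 17*33) = -4*(27 + 64 - 561) = -4*(-470) = 1880)
1/(E(72, 92) + F) = 1/(92 + 1880) = 1/1972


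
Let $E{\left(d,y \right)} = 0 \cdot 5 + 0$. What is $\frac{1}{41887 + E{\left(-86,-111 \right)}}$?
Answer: $\frac{1}{41887} \approx 2.3874 \cdot 10^{-5}$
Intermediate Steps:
$E{\left(d,y \right)} = 0$ ($E{\left(d,y \right)} = 0 + 0 = 0$)
$\frac{1}{41887 + E{\left(-86,-111 \right)}} = \frac{1}{41887 + 0} = \frac{1}{41887}$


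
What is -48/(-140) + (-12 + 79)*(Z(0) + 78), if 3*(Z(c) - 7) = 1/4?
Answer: 2394389/420 ≈ 5700.9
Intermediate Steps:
Z(c) = 85/12 (Z(c) = 7 + (⅓)/4 = 7 + (⅓)*(¼) = 7 + 1/12 = 85/12)
-48/(-140) + (-12 + 79)*(Z(0) + 78) = -48/(-140) + (-12 + 79)*(85/12 + 78) = -48*(-1/140) + 67*(1021/12) = 12/35 + 68407/12 = 2394389/420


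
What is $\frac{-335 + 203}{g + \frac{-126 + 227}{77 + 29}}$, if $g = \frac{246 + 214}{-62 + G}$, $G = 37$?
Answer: $\frac{69960}{9247} \approx 7.5657$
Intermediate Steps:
$g = - \frac{92}{5}$ ($g = \frac{246 + 214}{-62 + 37} = \frac{460}{-25} = 460 \left(- \frac{1}{25}\right) = - \frac{92}{5} \approx -18.4$)
$\frac{-335 + 203}{g + \frac{-126 + 227}{77 + 29}} = \frac{-335 + 203}{- \frac{92}{5} + \frac{-126 + 227}{77 + 29}} = - \frac{132}{- \frac{92}{5} + \frac{101}{106}} = - \frac{132}{- \frac{9247}{530}} = \left(-132\right) \left(- \frac{530}{9247}\right) = \frac{69960}{9247}$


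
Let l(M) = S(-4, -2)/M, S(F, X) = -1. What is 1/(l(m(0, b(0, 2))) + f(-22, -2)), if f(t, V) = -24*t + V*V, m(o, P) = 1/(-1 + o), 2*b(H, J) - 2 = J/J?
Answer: 1/533 ≈ 0.0018762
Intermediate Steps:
b(H, J) = 3/2 (b(H, J) = 1 + (J/J)/2 = 1 + (½)*1 = 1 + ½ = 3/2)
f(t, V) = V² - 24*t (f(t, V) = -24*t + V² = V² - 24*t)
l(M) = -1/M
1/(l(m(0, b(0, 2))) + f(-22, -2)) = 1/(-1/(1/(-1 + 0)) + ((-2)² - 24*(-22))) = 1/(-1/(1/(-1)) + (4 + 528)) = 1/(-1/(-1) + 532) = 1/(-1*(-1) + 532) = 1/(1 + 532) = 1/533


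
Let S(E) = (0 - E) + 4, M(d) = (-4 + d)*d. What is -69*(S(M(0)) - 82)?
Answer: 5382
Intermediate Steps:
M(d) = d*(-4 + d)
S(E) = 4 - E (S(E) = -E + 4 = 4 - E)
-69*(S(M(0)) - 82) = -69*((4 - 0*(-4 + 0)) - 82) = -69*((4 - 0*(-4)) - 82) = -69*((4 - 1*0) - 82) = -69*((4 + 0) - 82) = -69*(4 - 82) = -69*(-78) = 5382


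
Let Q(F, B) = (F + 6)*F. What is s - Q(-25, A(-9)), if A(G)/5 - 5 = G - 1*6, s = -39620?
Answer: -40095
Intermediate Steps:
A(G) = -5 + 5*G (A(G) = 25 + 5*(G - 1*6) = 25 + 5*(G - 6) = 25 + 5*(-6 + G) = 25 + (-30 + 5*G) = -5 + 5*G)
Q(F, B) = F*(6 + F) (Q(F, B) = (6 + F)*F = F*(6 + F))
s - Q(-25, A(-9)) = -39620 - (-25)*(6 - 25) = -39620 - (-25)*(-19) = -39620 - 1*475 = -39620 - 475 = -40095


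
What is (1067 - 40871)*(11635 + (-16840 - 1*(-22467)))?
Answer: -687096648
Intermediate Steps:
(1067 - 40871)*(11635 + (-16840 - 1*(-22467))) = -39804*(11635 + (-16840 + 22467)) = -39804*(11635 + 5627) = -39804*17262 = -687096648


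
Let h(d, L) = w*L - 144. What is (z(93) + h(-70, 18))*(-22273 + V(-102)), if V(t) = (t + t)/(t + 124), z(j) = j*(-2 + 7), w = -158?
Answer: 618399915/11 ≈ 5.6218e+7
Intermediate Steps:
z(j) = 5*j (z(j) = j*5 = 5*j)
h(d, L) = -144 - 158*L (h(d, L) = -158*L - 144 = -144 - 158*L)
V(t) = 2*t/(124 + t) (V(t) = (2*t)/(124 + t) = 2*t/(124 + t))
(z(93) + h(-70, 18))*(-22273 + V(-102)) = (5*93 + (-144 - 158*18))*(-22273 + 2*(-102)/(124 - 102)) = (465 + (-144 - 2844))*(-22273 + 2*(-102)/22) = (465 - 2988)*(-22273 + 2*(-102)*(1/22)) = -2523*(-22273 - 102/11) = -2523*(-245105/11) = 618399915/11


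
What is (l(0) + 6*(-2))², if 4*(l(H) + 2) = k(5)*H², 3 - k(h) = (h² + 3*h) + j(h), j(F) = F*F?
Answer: 196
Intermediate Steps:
j(F) = F²
k(h) = 3 - 3*h - 2*h² (k(h) = 3 - ((h² + 3*h) + h²) = 3 - (2*h² + 3*h) = 3 + (-3*h - 2*h²) = 3 - 3*h - 2*h²)
l(H) = -2 - 31*H²/2 (l(H) = -2 + ((3 - 3*5 - 2*5²)*H²)/4 = -2 + ((3 - 15 - 2*25)*H²)/4 = -2 + ((3 - 15 - 50)*H²)/4 = -2 + (-62*H²)/4 = -2 - 31*H²/2)
(l(0) + 6*(-2))² = ((-2 - 31/2*0²) + 6*(-2))² = ((-2 - 31/2*0) - 12)² = ((-2 + 0) - 12)² = (-2 - 12)² = (-14)² = 196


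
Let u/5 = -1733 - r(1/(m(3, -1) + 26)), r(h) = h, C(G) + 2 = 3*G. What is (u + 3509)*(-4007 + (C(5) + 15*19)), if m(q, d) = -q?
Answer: 439861437/23 ≈ 1.9124e+7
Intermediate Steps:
C(G) = -2 + 3*G
u = -199300/23 (u = 5*(-1733 - 1/(-1*3 + 26)) = 5*(-1733 - 1/(-3 + 26)) = 5*(-1733 - 1/23) = 5*(-39860/23) = -199300/23 ≈ -8665.2)
(u + 3509)*(-4007 + (C(5) + 15*19)) = (-199300/23 + 3509)*(-4007 + ((-2 + 3*5) + 15*19)) = -118593*(-4007 + ((-2 + 15) + 285))/23 = -118593*(-4007 + (13 + 285))/23 = -118593*(-4007 + 298)/23 = -118593/23*(-3709) = 439861437/23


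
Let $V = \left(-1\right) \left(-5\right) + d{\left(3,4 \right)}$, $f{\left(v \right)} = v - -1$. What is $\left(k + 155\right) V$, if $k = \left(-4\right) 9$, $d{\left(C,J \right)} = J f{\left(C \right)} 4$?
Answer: $8211$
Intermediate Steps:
$f{\left(v \right)} = 1 + v$ ($f{\left(v \right)} = v + 1 = 1 + v$)
$d{\left(C,J \right)} = 4 J \left(1 + C\right)$ ($d{\left(C,J \right)} = J \left(1 + C\right) 4 = 4 J \left(1 + C\right)$)
$k = -36$
$V = 69$ ($V = \left(-1\right) \left(-5\right) + 4 \cdot 4 \left(1 + 3\right) = 5 + 4 \cdot 4 \cdot 4 = 5 + 64 = 69$)
$\left(k + 155\right) V = \left(-36 + 155\right) 69 = 119 \cdot 69 = 8211$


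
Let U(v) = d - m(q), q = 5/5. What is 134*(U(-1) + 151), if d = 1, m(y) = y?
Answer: 20234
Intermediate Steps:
q = 1 (q = 5*(1/5) = 1)
U(v) = 0 (U(v) = 1 - 1*1 = 1 - 1 = 0)
134*(U(-1) + 151) = 134*(0 + 151) = 134*151 = 20234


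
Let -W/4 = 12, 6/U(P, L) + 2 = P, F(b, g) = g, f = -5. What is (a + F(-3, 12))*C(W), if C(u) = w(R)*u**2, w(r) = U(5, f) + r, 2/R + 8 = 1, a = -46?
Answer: -940032/7 ≈ -1.3429e+5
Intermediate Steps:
U(P, L) = 6/(-2 + P)
R = -2/7 (R = 2/(-8 + 1) = 2/(-7) = 2*(-1/7) = -2/7 ≈ -0.28571)
W = -48 (W = -4*12 = -48)
w(r) = 2 + r (w(r) = 6/(-2 + 5) + r = 6/3 + r = 6*(1/3) + r = 2 + r)
C(u) = 12*u**2/7 (C(u) = (2 - 2/7)*u**2 = 12*u**2/7)
(a + F(-3, 12))*C(W) = (-46 + 12)*((12/7)*(-48)**2) = -408*2304/7 = -34*27648/7 = -940032/7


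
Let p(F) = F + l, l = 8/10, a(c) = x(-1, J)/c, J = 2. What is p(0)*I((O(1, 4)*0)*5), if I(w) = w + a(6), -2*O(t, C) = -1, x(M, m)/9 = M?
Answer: -6/5 ≈ -1.2000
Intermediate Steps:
x(M, m) = 9*M
O(t, C) = ½ (O(t, C) = -½*(-1) = ½)
a(c) = -9/c (a(c) = (9*(-1))/c = -9/c)
l = ⅘ (l = 8*(⅒) = ⅘ ≈ 0.80000)
I(w) = -3/2 + w (I(w) = w - 9/6 = w - 9*⅙ = w - 3/2 = -3/2 + w)
p(F) = ⅘ + F (p(F) = F + ⅘ = ⅘ + F)
p(0)*I((O(1, 4)*0)*5) = (⅘ + 0)*(-3/2 + ((½)*0)*5) = 4*(-3/2 + 0*5)/5 = 4*(-3/2 + 0)/5 = (⅘)*(-3/2) = -6/5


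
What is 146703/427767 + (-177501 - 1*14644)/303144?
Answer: -12573718661/43224999816 ≈ -0.29089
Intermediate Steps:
146703/427767 + (-177501 - 1*14644)/303144 = 146703*(1/427767) + (-177501 - 14644)*(1/303144) = 48901/142589 - 192145*1/303144 = 48901/142589 - 192145/303144 = -12573718661/43224999816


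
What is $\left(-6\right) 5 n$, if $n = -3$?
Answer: $90$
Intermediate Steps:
$\left(-6\right) 5 n = \left(-6\right) 5 \left(-3\right) = \left(-30\right) \left(-3\right) = 90$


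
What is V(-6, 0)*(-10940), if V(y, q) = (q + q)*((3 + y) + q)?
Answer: 0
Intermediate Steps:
V(y, q) = 2*q*(3 + q + y) (V(y, q) = (2*q)*(3 + q + y) = 2*q*(3 + q + y))
V(-6, 0)*(-10940) = (2*0*(3 + 0 - 6))*(-10940) = (2*0*(-3))*(-10940) = 0*(-10940) = 0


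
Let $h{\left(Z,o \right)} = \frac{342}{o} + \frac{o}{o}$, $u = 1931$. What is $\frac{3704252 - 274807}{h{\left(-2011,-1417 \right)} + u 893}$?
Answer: $\frac{4859523565}{2443451786} \approx 1.9888$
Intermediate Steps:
$h{\left(Z,o \right)} = 1 + \frac{342}{o}$ ($h{\left(Z,o \right)} = \frac{342}{o} + 1 = 1 + \frac{342}{o}$)
$\frac{3704252 - 274807}{h{\left(-2011,-1417 \right)} + u 893} = \frac{3704252 - 274807}{\frac{342 - 1417}{-1417} + 1931 \cdot 893} = \frac{3429445}{\left(- \frac{1}{1417}\right) \left(-1075\right) + 1724383} = \frac{3429445}{\frac{1075}{1417} + 1724383} = \frac{3429445}{\frac{2443451786}{1417}} = 3429445 \cdot \frac{1417}{2443451786} = \frac{4859523565}{2443451786}$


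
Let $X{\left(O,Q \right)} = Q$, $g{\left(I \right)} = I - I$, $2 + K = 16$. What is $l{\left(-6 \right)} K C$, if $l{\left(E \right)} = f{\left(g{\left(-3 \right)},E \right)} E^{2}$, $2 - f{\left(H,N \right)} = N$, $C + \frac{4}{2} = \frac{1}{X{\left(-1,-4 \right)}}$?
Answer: $-9072$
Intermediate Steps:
$K = 14$ ($K = -2 + 16 = 14$)
$g{\left(I \right)} = 0$
$C = - \frac{9}{4}$ ($C = -2 + \frac{1}{-4} = -2 - \frac{1}{4} = - \frac{9}{4} \approx -2.25$)
$f{\left(H,N \right)} = 2 - N$
$l{\left(E \right)} = E^{2} \left(2 - E\right)$ ($l{\left(E \right)} = \left(2 - E\right) E^{2} = E^{2} \left(2 - E\right)$)
$l{\left(-6 \right)} K C = \left(-6\right)^{2} \left(2 - -6\right) 14 \left(- \frac{9}{4}\right) = 36 \left(2 + 6\right) 14 \left(- \frac{9}{4}\right) = 36 \cdot 8 \cdot 14 \left(- \frac{9}{4}\right) = 288 \cdot 14 \left(- \frac{9}{4}\right) = 4032 \left(- \frac{9}{4}\right) = -9072$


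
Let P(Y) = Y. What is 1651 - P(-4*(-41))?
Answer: 1487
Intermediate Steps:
1651 - P(-4*(-41)) = 1651 - (-4)*(-41) = 1651 - 1*164 = 1651 - 164 = 1487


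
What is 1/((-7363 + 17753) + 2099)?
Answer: 1/12489 ≈ 8.0070e-5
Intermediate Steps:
1/((-7363 + 17753) + 2099) = 1/(10390 + 2099) = 1/12489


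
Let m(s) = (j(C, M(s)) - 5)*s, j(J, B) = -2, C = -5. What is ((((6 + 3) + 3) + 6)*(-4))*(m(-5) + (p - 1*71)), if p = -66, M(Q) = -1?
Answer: 7344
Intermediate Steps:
m(s) = -7*s (m(s) = (-2 - 5)*s = -7*s)
((((6 + 3) + 3) + 6)*(-4))*(m(-5) + (p - 1*71)) = ((((6 + 3) + 3) + 6)*(-4))*(-7*(-5) + (-66 - 1*71)) = (((9 + 3) + 6)*(-4))*(35 + (-66 - 71)) = ((12 + 6)*(-4))*(35 - 137) = (18*(-4))*(-102) = -72*(-102) = 7344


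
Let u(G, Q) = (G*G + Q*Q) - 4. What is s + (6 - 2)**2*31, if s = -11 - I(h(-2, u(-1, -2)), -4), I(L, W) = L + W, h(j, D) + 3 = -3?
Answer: 495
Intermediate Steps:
u(G, Q) = -4 + G**2 + Q**2 (u(G, Q) = (G**2 + Q**2) - 4 = -4 + G**2 + Q**2)
h(j, D) = -6 (h(j, D) = -3 - 3 = -6)
s = -1 (s = -11 - (-6 - 4) = -11 - 1*(-10) = -11 + 10 = -1)
s + (6 - 2)**2*31 = -1 + (6 - 2)**2*31 = -1 + 4**2*31 = -1 + 16*31 = -1 + 496 = 495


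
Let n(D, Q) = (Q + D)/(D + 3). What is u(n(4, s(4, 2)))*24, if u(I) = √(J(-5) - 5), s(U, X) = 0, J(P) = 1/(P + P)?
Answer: 12*I*√510/5 ≈ 54.2*I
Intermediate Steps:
J(P) = 1/(2*P)
n(D, Q) = (D + Q)/(3 + D)
u(I) = I*√510/10 (u(I) = √((½)/(-5) - 5) = √((½)*(-⅕) - 5) = √(-⅒ - 5) = √(-51/10) = I*√510/10)
u(n(4, s(4, 2)))*24 = (I*√510/10)*24 = 12*I*√510/5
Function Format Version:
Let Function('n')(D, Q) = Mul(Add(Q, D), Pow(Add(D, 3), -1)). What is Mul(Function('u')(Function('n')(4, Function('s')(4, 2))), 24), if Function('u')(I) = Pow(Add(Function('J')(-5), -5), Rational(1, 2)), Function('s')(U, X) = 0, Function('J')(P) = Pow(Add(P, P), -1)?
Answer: Mul(Rational(12, 5), I, Pow(510, Rational(1, 2))) ≈ Mul(54.200, I)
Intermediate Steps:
Function('J')(P) = Mul(Rational(1, 2), Pow(P, -1)) (Function('J')(P) = Pow(Mul(2, P), -1) = Mul(Rational(1, 2), Pow(P, -1)))
Function('n')(D, Q) = Mul(Pow(Add(3, D), -1), Add(D, Q)) (Function('n')(D, Q) = Mul(Add(D, Q), Pow(Add(3, D), -1)) = Mul(Pow(Add(3, D), -1), Add(D, Q)))
Function('u')(I) = Mul(Rational(1, 10), I, Pow(510, Rational(1, 2))) (Function('u')(I) = Pow(Add(Mul(Rational(1, 2), Pow(-5, -1)), -5), Rational(1, 2)) = Pow(Add(Mul(Rational(1, 2), Rational(-1, 5)), -5), Rational(1, 2)) = Pow(Add(Rational(-1, 10), -5), Rational(1, 2)) = Pow(Rational(-51, 10), Rational(1, 2)) = Mul(Rational(1, 10), I, Pow(510, Rational(1, 2))))
Mul(Function('u')(Function('n')(4, Function('s')(4, 2))), 24) = Mul(Mul(Rational(1, 10), I, Pow(510, Rational(1, 2))), 24) = Mul(Rational(12, 5), I, Pow(510, Rational(1, 2)))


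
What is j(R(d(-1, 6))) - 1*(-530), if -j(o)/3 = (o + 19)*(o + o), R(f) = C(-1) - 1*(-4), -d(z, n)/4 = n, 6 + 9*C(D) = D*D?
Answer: 1786/27 ≈ 66.148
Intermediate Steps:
C(D) = -2/3 + D**2/9 (C(D) = -2/3 + (D*D)/9 = -2/3 + D**2/9)
d(z, n) = -4*n
R(f) = 31/9 (R(f) = (-2/3 + (1/9)*(-1)**2) - 1*(-4) = (-2/3 + (1/9)*1) + 4 = (-2/3 + 1/9) + 4 = -5/9 + 4 = 31/9)
j(o) = -6*o*(19 + o) (j(o) = -3*(o + 19)*(o + o) = -3*(19 + o)*2*o = -6*o*(19 + o))
j(R(d(-1, 6))) - 1*(-530) = -6*31/9*(19 + 31/9) - 1*(-530) = -6*31/9*202/9 + 530 = -12524/27 + 530 = 1786/27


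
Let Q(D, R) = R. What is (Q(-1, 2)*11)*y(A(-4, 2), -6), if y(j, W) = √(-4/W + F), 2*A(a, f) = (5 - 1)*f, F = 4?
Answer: 22*√42/3 ≈ 47.525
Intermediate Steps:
A(a, f) = 2*f (A(a, f) = ((5 - 1)*f)/2 = (4*f)/2 = 2*f)
y(j, W) = √(4 - 4/W) (y(j, W) = √(-4/W + 4) = √(4 - 4/W))
(Q(-1, 2)*11)*y(A(-4, 2), -6) = (2*11)*(2*√((-1 - 6)/(-6))) = 22*(2*√(-⅙*(-7))) = 22*(2*√(7/6)) = 22*(2*(√42/6)) = 22*(√42/3) = 22*√42/3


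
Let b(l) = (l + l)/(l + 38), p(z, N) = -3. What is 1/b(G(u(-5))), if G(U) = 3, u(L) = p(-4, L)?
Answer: 41/6 ≈ 6.8333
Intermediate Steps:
u(L) = -3
b(l) = 2*l/(38 + l) (b(l) = (2*l)/(38 + l) = 2*l/(38 + l))
1/b(G(u(-5))) = 1/(2*3/(38 + 3)) = 1/(2*3/41) = 1/(2*3*(1/41)) = 1/(6/41) = 41/6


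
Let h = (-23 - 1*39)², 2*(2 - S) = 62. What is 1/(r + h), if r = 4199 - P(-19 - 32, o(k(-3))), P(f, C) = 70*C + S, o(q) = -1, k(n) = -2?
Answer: 1/8142 ≈ 0.00012282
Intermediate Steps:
S = -29 (S = 2 - ½*62 = 2 - 31 = -29)
P(f, C) = -29 + 70*C (P(f, C) = 70*C - 29 = -29 + 70*C)
r = 4298 (r = 4199 - (-29 + 70*(-1)) = 4199 - (-29 - 70) = 4199 - 1*(-99) = 4199 + 99 = 4298)
h = 3844 (h = (-23 - 39)² = (-62)² = 3844)
1/(r + h) = 1/(4298 + 3844) = 1/8142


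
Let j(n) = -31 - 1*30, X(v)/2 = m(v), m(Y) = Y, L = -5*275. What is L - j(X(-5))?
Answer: -1314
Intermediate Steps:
L = -1375
X(v) = 2*v
j(n) = -61 (j(n) = -31 - 30 = -61)
L - j(X(-5)) = -1375 - 1*(-61) = -1375 + 61 = -1314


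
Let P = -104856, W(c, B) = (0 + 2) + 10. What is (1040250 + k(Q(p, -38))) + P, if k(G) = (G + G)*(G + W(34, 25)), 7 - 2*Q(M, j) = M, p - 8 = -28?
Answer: 1872165/2 ≈ 9.3608e+5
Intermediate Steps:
p = -20 (p = 8 - 28 = -20)
W(c, B) = 12 (W(c, B) = 2 + 10 = 12)
Q(M, j) = 7/2 - M/2
k(G) = 2*G*(12 + G) (k(G) = (G + G)*(G + 12) = (2*G)*(12 + G) = 2*G*(12 + G))
(1040250 + k(Q(p, -38))) + P = (1040250 + 2*(7/2 - ½*(-20))*(12 + (7/2 - ½*(-20)))) - 104856 = (1040250 + 2*(7/2 + 10)*(12 + (7/2 + 10))) - 104856 = (1040250 + 2*(27/2)*(12 + 27/2)) - 104856 = (1040250 + 2*(27/2)*(51/2)) - 104856 = (1040250 + 1377/2) - 104856 = 2081877/2 - 104856 = 1872165/2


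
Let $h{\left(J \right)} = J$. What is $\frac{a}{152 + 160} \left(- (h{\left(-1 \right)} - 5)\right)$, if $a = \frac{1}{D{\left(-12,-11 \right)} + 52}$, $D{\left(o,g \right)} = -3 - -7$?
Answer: $\frac{1}{2912} \approx 0.00034341$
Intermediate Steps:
$D{\left(o,g \right)} = 4$ ($D{\left(o,g \right)} = -3 + 7 = 4$)
$a = \frac{1}{56}$ ($a = \frac{1}{4 + 52} = \frac{1}{56} \approx 0.017857$)
$\frac{a}{152 + 160} \left(- (h{\left(-1 \right)} - 5)\right) = \frac{1}{56 \left(152 + 160\right)} \left(- (-1 - 5)\right) = \frac{1}{56 \cdot 312} \left(\left(-1\right) \left(-6\right)\right) = \frac{1}{56} \cdot \frac{1}{312} \cdot 6 = \frac{1}{17472} \cdot 6 = \frac{1}{2912}$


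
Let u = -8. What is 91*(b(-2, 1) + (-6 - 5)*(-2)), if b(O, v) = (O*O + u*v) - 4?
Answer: 1274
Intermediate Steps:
b(O, v) = -4 + O² - 8*v (b(O, v) = (O*O - 8*v) - 4 = (O² - 8*v) - 4 = -4 + O² - 8*v)
91*(b(-2, 1) + (-6 - 5)*(-2)) = 91*((-4 + (-2)² - 8*1) + (-6 - 5)*(-2)) = 91*((-4 + 4 - 8) - 11*(-2)) = 91*(-8 + 22) = 91*14 = 1274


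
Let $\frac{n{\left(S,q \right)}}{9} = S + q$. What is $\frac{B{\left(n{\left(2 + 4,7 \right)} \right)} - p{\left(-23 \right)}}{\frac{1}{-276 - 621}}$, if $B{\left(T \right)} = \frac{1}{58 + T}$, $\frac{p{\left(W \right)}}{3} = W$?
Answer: $- \frac{10832172}{175} \approx -61898.0$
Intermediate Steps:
$p{\left(W \right)} = 3 W$
$n{\left(S,q \right)} = 9 S + 9 q$ ($n{\left(S,q \right)} = 9 \left(S + q\right) = 9 S + 9 q$)
$\frac{B{\left(n{\left(2 + 4,7 \right)} \right)} - p{\left(-23 \right)}}{\frac{1}{-276 - 621}} = \frac{\frac{1}{58 + \left(9 \left(2 + 4\right) + 9 \cdot 7\right)} - 3 \left(-23\right)}{\frac{1}{-276 - 621}} = \frac{\frac{1}{58 + \left(9 \cdot 6 + 63\right)} - -69}{\frac{1}{-897}} = \frac{\frac{1}{58 + \left(54 + 63\right)} + 69}{- \frac{1}{897}} = \left(\frac{1}{58 + 117} + 69\right) \left(-897\right) = \left(\frac{1}{175} + 69\right) \left(-897\right) = \frac{12076}{175} \left(-897\right) = - \frac{10832172}{175}$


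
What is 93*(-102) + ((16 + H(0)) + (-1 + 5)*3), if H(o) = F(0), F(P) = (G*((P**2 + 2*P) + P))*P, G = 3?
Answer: -9458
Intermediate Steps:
F(P) = P*(3*P**2 + 9*P) (F(P) = (3*((P**2 + 2*P) + P))*P = (3*(P**2 + 3*P))*P = (3*P**2 + 9*P)*P = P*(3*P**2 + 9*P))
H(o) = 0 (H(o) = 3*0**2*(3 + 0) = 3*0*3 = 0)
93*(-102) + ((16 + H(0)) + (-1 + 5)*3) = 93*(-102) + ((16 + 0) + (-1 + 5)*3) = -9486 + (16 + 4*3) = -9486 + (16 + 12) = -9486 + 28 = -9458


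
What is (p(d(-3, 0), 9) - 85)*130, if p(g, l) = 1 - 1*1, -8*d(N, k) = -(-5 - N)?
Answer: -11050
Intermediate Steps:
d(N, k) = -5/8 - N/8 (d(N, k) = -(-1)*(-5 - N)/8 = -(5 + N)/8 = -5/8 - N/8)
p(g, l) = 0 (p(g, l) = 1 - 1 = 0)
(p(d(-3, 0), 9) - 85)*130 = (0 - 85)*130 = -85*130 = -11050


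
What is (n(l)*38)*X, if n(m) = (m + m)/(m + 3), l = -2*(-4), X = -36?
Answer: -21888/11 ≈ -1989.8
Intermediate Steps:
l = 8
n(m) = 2*m/(3 + m) (n(m) = (2*m)/(3 + m) = 2*m/(3 + m))
(n(l)*38)*X = ((2*8/(3 + 8))*38)*(-36) = ((2*8/11)*38)*(-36) = ((2*8*(1/11))*38)*(-36) = ((16/11)*38)*(-36) = (608/11)*(-36) = -21888/11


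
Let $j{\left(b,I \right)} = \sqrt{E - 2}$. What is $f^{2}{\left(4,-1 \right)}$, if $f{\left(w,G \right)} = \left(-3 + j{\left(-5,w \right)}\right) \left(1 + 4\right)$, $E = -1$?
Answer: $150 - 150 i \sqrt{3} \approx 150.0 - 259.81 i$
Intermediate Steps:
$j{\left(b,I \right)} = i \sqrt{3}$ ($j{\left(b,I \right)} = \sqrt{-1 - 2} = \sqrt{-3} = i \sqrt{3}$)
$f{\left(w,G \right)} = -15 + 5 i \sqrt{3}$ ($f{\left(w,G \right)} = \left(-3 + i \sqrt{3}\right) \left(1 + 4\right) = \left(-3 + i \sqrt{3}\right) 5 = -15 + 5 i \sqrt{3}$)
$f^{2}{\left(4,-1 \right)} = \left(-15 + 5 i \sqrt{3}\right)^{2}$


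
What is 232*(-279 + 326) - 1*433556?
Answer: -422652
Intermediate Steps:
232*(-279 + 326) - 1*433556 = 232*47 - 433556 = 10904 - 433556 = -422652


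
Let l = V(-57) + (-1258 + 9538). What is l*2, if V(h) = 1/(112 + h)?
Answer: 910802/55 ≈ 16560.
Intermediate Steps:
l = 455401/55 (l = 1/(112 - 57) + (-1258 + 9538) = 1/55 + 8280 = 455401/55 ≈ 8280.0)
l*2 = (455401/55)*2 = 910802/55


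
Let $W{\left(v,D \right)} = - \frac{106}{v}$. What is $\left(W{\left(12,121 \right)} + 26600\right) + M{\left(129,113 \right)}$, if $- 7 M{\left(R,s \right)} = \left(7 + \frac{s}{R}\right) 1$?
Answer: $\frac{16007205}{602} \approx 26590.0$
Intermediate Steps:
$M{\left(R,s \right)} = -1 - \frac{s}{7 R}$ ($M{\left(R,s \right)} = - \frac{\left(7 + \frac{s}{R}\right) 1}{7} = - \frac{7 + \frac{s}{R}}{7} = -1 - \frac{s}{7 R}$)
$\left(W{\left(12,121 \right)} + 26600\right) + M{\left(129,113 \right)} = \left(- \frac{106}{12} + 26600\right) + \frac{\left(-1\right) 129 - \frac{113}{7}}{129} = \left(\left(-106\right) \frac{1}{12} + 26600\right) + \frac{-129 - \frac{113}{7}}{129} = \left(- \frac{53}{6} + 26600\right) + \frac{1}{129} \left(- \frac{1016}{7}\right) = \frac{159547}{6} - \frac{1016}{903} = \frac{16007205}{602}$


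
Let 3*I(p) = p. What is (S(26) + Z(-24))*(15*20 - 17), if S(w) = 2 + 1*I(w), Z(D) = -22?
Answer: -9622/3 ≈ -3207.3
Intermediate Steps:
I(p) = p/3
S(w) = 2 + w/3 (S(w) = 2 + 1*(w/3) = 2 + w/3)
(S(26) + Z(-24))*(15*20 - 17) = ((2 + (⅓)*26) - 22)*(15*20 - 17) = ((2 + 26/3) - 22)*(300 - 17) = (32/3 - 22)*283 = -34/3*283 = -9622/3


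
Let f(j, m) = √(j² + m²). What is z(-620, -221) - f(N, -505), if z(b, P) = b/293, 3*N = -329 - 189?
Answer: -620/293 - √2563549/3 ≈ -535.82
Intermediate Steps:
N = -518/3 (N = (-329 - 189)/3 = (⅓)*(-518) = -518/3 ≈ -172.67)
z(b, P) = b/293 (z(b, P) = b*(1/293) = b/293)
z(-620, -221) - f(N, -505) = (1/293)*(-620) - √((-518/3)² + (-505)²) = -620/293 - √(268324/9 + 255025) = -620/293 - √(2563549/9) = -620/293 - √2563549/3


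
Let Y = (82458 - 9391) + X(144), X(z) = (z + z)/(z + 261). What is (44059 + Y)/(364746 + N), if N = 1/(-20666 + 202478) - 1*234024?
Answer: 319425624008/356502423975 ≈ 0.89600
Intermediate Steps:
X(z) = 2*z/(261 + z) (X(z) = (2*z)/(261 + z) = 2*z/(261 + z))
N = -42548371487/181812 (N = 1/181812 - 234024 = -42548371487/181812 ≈ -2.3402e+5)
Y = 3288047/45 (Y = (82458 - 9391) + 2*144/(261 + 144) = 73067 + 2*144/405 = 73067 + 2*144*(1/405) = 73067 + 32/45 = 3288047/45 ≈ 73068.)
(44059 + Y)/(364746 + N) = (44059 + 3288047/45)/(364746 - 42548371487/181812) = 5270702/(45*(23766828265/181812)) = (5270702/45)*(181812/23766828265) = 319425624008/356502423975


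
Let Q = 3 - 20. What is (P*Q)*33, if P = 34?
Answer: -19074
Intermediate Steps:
Q = -17
(P*Q)*33 = (34*(-17))*33 = -578*33 = -19074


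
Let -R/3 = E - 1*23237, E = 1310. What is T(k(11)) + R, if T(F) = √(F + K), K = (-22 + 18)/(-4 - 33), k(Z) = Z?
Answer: 65781 + √15207/37 ≈ 65784.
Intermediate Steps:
K = 4/37 (K = -4/(-37) = -4*(-1/37) = 4/37 ≈ 0.10811)
R = 65781 (R = -3*(1310 - 1*23237) = -3*(1310 - 23237) = -3*(-21927) = 65781)
T(F) = √(4/37 + F) (T(F) = √(F + 4/37) = √(4/37 + F))
T(k(11)) + R = √(148 + 1369*11)/37 + 65781 = √(148 + 15059)/37 + 65781 = √15207/37 + 65781 = 65781 + √15207/37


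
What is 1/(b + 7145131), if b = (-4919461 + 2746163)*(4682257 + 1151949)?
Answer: -1/12679461086257 ≈ -7.8868e-14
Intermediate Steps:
b = -12679468231388 (b = -2173298*5834206 = -12679468231388)
1/(b + 7145131) = 1/(-12679468231388 + 7145131) = 1/(-12679461086257) = -1/12679461086257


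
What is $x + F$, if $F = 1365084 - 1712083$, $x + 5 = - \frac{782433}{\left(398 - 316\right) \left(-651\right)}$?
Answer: $- \frac{6174328365}{17794} \approx -3.4699 \cdot 10^{5}$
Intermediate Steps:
$x = \frac{171841}{17794}$ ($x = -5 - \frac{782433}{\left(398 - 316\right) \left(-651\right)} = -5 - \frac{782433}{82 \left(-651\right)} = -5 - \frac{782433}{-53382} = -5 - - \frac{260811}{17794} = -5 + \frac{260811}{17794} = \frac{171841}{17794} \approx 9.6572$)
$F = -346999$
$x + F = \frac{171841}{17794} - 346999 = - \frac{6174328365}{17794}$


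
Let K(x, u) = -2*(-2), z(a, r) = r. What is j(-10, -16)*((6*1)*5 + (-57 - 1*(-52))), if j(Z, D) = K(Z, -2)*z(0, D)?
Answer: -1600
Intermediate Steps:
K(x, u) = 4
j(Z, D) = 4*D
j(-10, -16)*((6*1)*5 + (-57 - 1*(-52))) = (4*(-16))*((6*1)*5 + (-57 - 1*(-52))) = -64*(6*5 + (-57 + 52)) = -64*(30 - 5) = -64*25 = -1600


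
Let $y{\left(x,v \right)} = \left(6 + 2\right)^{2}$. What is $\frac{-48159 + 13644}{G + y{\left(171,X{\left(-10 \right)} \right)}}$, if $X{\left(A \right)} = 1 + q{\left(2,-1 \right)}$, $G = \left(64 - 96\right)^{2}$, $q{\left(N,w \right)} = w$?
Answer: $- \frac{34515}{1088} \approx -31.723$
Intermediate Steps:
$G = 1024$ ($G = \left(-32\right)^{2} = 1024$)
$X{\left(A \right)} = 0$ ($X{\left(A \right)} = 1 - 1 = 0$)
$y{\left(x,v \right)} = 64$ ($y{\left(x,v \right)} = 8^{2} = 64$)
$\frac{-48159 + 13644}{G + y{\left(171,X{\left(-10 \right)} \right)}} = \frac{-48159 + 13644}{1024 + 64} = - \frac{34515}{1088}$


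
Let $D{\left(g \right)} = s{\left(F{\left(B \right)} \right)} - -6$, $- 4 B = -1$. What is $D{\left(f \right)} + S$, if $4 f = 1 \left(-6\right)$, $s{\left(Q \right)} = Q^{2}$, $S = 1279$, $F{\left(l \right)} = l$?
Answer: $\frac{20561}{16} \approx 1285.1$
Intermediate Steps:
$B = \frac{1}{4}$ ($B = \left(- \frac{1}{4}\right) \left(-1\right) = \frac{1}{4} \approx 0.25$)
$f = - \frac{3}{2}$ ($f = \frac{1 \left(-6\right)}{4} = \frac{1}{4} \left(-6\right) = - \frac{3}{2} \approx -1.5$)
$D{\left(g \right)} = \frac{97}{16}$ ($D{\left(g \right)} = \left(\frac{1}{4}\right)^{2} - -6 = \frac{1}{16} + 6 = \frac{97}{16}$)
$D{\left(f \right)} + S = \frac{97}{16} + 1279 = \frac{20561}{16}$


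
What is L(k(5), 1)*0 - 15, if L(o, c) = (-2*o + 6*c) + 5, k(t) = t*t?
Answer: -15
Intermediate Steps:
k(t) = t**2
L(o, c) = 5 - 2*o + 6*c
L(k(5), 1)*0 - 15 = (5 - 2*5**2 + 6*1)*0 - 15 = (5 - 2*25 + 6)*0 - 15 = (5 - 50 + 6)*0 - 15 = -39*0 - 15 = 0 - 15 = -15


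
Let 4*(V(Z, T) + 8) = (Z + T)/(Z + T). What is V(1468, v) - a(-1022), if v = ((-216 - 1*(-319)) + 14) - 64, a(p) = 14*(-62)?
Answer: 3441/4 ≈ 860.25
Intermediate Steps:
a(p) = -868
v = 53 (v = ((-216 + 319) + 14) - 64 = (103 + 14) - 64 = 117 - 64 = 53)
V(Z, T) = -31/4 (V(Z, T) = -8 + ((Z + T)/(Z + T))/4 = -8 + ((T + Z)/(T + Z))/4 = -8 + (¼)*1 = -8 + ¼ = -31/4)
V(1468, v) - a(-1022) = -31/4 - 1*(-868) = -31/4 + 868 = 3441/4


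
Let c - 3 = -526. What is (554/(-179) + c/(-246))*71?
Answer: -3029357/44034 ≈ -68.796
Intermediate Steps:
c = -523 (c = 3 - 526 = -523)
(554/(-179) + c/(-246))*71 = (554/(-179) - 523/(-246))*71 = (554*(-1/179) - 523*(-1/246))*71 = (-554/179 + 523/246)*71 = -42667/44034*71 = -3029357/44034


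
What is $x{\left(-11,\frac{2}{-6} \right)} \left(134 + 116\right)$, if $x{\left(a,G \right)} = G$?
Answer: $- \frac{250}{3} \approx -83.333$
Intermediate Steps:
$x{\left(-11,\frac{2}{-6} \right)} \left(134 + 116\right) = \frac{2}{-6} \left(134 + 116\right) = 2 \left(- \frac{1}{6}\right) 250 = \left(- \frac{1}{3}\right) 250 = - \frac{250}{3}$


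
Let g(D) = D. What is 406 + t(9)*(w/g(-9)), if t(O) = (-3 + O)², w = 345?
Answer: -974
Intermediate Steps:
406 + t(9)*(w/g(-9)) = 406 + (-3 + 9)²*(345/(-9)) = 406 + 6²*(345*(-⅑)) = 406 + 36*(-115/3) = 406 - 1380 = -974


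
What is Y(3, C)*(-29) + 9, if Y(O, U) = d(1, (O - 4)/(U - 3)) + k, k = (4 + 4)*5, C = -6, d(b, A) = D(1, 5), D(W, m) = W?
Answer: -1180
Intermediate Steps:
d(b, A) = 1
k = 40 (k = 8*5 = 40)
Y(O, U) = 41 (Y(O, U) = 1 + 40 = 41)
Y(3, C)*(-29) + 9 = 41*(-29) + 9 = -1189 + 9 = -1180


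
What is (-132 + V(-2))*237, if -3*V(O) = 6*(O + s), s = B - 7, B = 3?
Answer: -28440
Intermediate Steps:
s = -4 (s = 3 - 7 = -4)
V(O) = 8 - 2*O (V(O) = -2*(O - 4) = -2*(-4 + O) = -(-24 + 6*O)/3 = 8 - 2*O)
(-132 + V(-2))*237 = (-132 + (8 - 2*(-2)))*237 = (-132 + (8 + 4))*237 = (-132 + 12)*237 = -120*237 = -28440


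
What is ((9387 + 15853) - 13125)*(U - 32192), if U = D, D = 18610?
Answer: -164545930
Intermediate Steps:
U = 18610
((9387 + 15853) - 13125)*(U - 32192) = ((9387 + 15853) - 13125)*(18610 - 32192) = (25240 - 13125)*(-13582) = 12115*(-13582) = -164545930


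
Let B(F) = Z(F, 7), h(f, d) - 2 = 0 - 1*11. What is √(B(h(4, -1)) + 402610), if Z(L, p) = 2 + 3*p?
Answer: 21*√913 ≈ 634.53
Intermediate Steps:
h(f, d) = -9 (h(f, d) = 2 + (0 - 1*11) = 2 + (0 - 11) = 2 - 11 = -9)
B(F) = 23 (B(F) = 2 + 3*7 = 2 + 21 = 23)
√(B(h(4, -1)) + 402610) = √(23 + 402610) = √402633 = 21*√913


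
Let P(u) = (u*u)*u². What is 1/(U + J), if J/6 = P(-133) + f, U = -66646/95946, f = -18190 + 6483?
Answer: 47973/90061347978409 ≈ 5.3267e-10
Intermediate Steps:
P(u) = u⁴ (P(u) = u²*u² = u⁴)
f = -11707
U = -33323/47973 (U = -66646*1/95946 = -33323/47973 ≈ -0.69462)
J = 1877334084 (J = 6*((-133)⁴ - 11707) = 6*(312900721 - 11707) = 6*312889014 = 1877334084)
1/(U + J) = 1/(-33323/47973 + 1877334084) = 1/(90061347978409/47973) = 47973/90061347978409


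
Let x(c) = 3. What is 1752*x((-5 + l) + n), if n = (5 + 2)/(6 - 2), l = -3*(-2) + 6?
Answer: 5256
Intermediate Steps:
l = 12 (l = 6 + 6 = 12)
n = 7/4 ≈ 1.7500
1752*x((-5 + l) + n) = 1752*3 = 5256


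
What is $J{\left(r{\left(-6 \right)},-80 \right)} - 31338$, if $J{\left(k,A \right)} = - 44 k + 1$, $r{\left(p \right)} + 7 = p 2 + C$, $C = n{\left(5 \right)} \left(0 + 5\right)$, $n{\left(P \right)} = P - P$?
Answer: $-30501$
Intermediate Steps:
$n{\left(P \right)} = 0$
$C = 0$ ($C = 0 \left(0 + 5\right) = 0 \cdot 5 = 0$)
$r{\left(p \right)} = -7 + 2 p$ ($r{\left(p \right)} = -7 + \left(p 2 + 0\right) = -7 + \left(2 p + 0\right) = -7 + 2 p$)
$J{\left(k,A \right)} = 1 - 44 k$
$J{\left(r{\left(-6 \right)},-80 \right)} - 31338 = \left(1 - 44 \left(-7 + 2 \left(-6\right)\right)\right) - 31338 = \left(1 - 44 \left(-7 - 12\right)\right) - 31338 = \left(1 - -836\right) - 31338 = \left(1 + 836\right) - 31338 = 837 - 31338 = -30501$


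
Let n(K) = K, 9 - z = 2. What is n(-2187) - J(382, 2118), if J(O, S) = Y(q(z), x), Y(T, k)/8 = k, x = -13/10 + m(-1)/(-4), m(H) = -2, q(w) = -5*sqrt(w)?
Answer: -10903/5 ≈ -2180.6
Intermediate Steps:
z = 7 (z = 9 - 1*2 = 9 - 2 = 7)
x = -4/5 (x = -13/10 - 2/(-4) = -13*1/10 - 2*(-1/4) = -13/10 + 1/2 = -4/5 ≈ -0.80000)
Y(T, k) = 8*k
J(O, S) = -32/5 (J(O, S) = 8*(-4/5) = -32/5)
n(-2187) - J(382, 2118) = -2187 - 1*(-32/5) = -2187 + 32/5 = -10903/5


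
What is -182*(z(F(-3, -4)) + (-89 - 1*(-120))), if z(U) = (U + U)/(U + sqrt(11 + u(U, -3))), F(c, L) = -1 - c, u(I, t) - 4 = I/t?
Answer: -170534/31 - 728*sqrt(129)/31 ≈ -5767.8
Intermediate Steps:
u(I, t) = 4 + I/t
z(U) = 2*U/(U + sqrt(15 - U/3)) (z(U) = (U + U)/(U + sqrt(11 + (4 + U/(-3)))) = (2*U)/(U + sqrt(11 + (4 + U*(-1/3)))) = (2*U)/(U + sqrt(11 + (4 - U/3))) = (2*U)/(U + sqrt(15 - U/3)) = 2*U/(U + sqrt(15 - U/3)))
-182*(z(F(-3, -4)) + (-89 - 1*(-120))) = -182*(6*(-1 - 1*(-3))/(3*(-1 - 1*(-3)) + sqrt(3)*sqrt(45 - (-1 - 1*(-3)))) + (-89 - 1*(-120))) = -182*(6*(-1 + 3)/(3*(-1 + 3) + sqrt(3)*sqrt(45 - (-1 + 3))) + (-89 + 120)) = -182*(6*2/(3*2 + sqrt(3)*sqrt(45 - 1*2)) + 31) = -182*(6*2/(6 + sqrt(3)*sqrt(45 - 2)) + 31) = -182*(6*2/(6 + sqrt(3)*sqrt(43)) + 31) = -182*(6*2/(6 + sqrt(129)) + 31) = -182*(12/(6 + sqrt(129)) + 31) = -182*(31 + 12/(6 + sqrt(129))) = -5642 - 2184/(6 + sqrt(129))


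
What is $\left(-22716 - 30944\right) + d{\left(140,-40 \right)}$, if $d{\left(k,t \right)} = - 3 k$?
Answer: $-54080$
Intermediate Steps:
$\left(-22716 - 30944\right) + d{\left(140,-40 \right)} = \left(-22716 - 30944\right) - 420 = -53660 - 420 = -54080$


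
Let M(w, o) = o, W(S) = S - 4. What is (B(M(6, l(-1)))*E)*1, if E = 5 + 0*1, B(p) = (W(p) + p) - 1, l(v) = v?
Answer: -35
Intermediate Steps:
W(S) = -4 + S
B(p) = -5 + 2*p (B(p) = ((-4 + p) + p) - 1 = (-4 + 2*p) - 1 = -5 + 2*p)
E = 5 (E = 5 + 0 = 5)
(B(M(6, l(-1)))*E)*1 = ((-5 + 2*(-1))*5)*1 = ((-5 - 2)*5)*1 = -7*5*1 = -35*1 = -35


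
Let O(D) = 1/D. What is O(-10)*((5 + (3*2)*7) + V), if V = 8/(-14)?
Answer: -65/14 ≈ -4.6429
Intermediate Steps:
V = -4/7 (V = 8*(-1/14) = -4/7 ≈ -0.57143)
O(-10)*((5 + (3*2)*7) + V) = ((5 + (3*2)*7) - 4/7)/(-10) = -((5 + 6*7) - 4/7)/10 = -((5 + 42) - 4/7)/10 = -(47 - 4/7)/10 = -⅒*325/7 = -65/14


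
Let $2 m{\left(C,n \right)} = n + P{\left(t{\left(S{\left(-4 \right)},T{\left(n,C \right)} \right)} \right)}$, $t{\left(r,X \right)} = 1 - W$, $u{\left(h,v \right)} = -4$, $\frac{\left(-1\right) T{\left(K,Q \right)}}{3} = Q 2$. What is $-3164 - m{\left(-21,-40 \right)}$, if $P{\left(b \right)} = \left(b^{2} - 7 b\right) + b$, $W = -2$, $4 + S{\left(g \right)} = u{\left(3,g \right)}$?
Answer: $- \frac{6279}{2} \approx -3139.5$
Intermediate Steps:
$T{\left(K,Q \right)} = - 6 Q$ ($T{\left(K,Q \right)} = - 3 Q 2 = - 3 \cdot 2 Q = - 6 Q$)
$S{\left(g \right)} = -8$ ($S{\left(g \right)} = -4 - 4 = -8$)
$t{\left(r,X \right)} = 3$ ($t{\left(r,X \right)} = 1 - -2 = 1 + 2 = 3$)
$P{\left(b \right)} = b^{2} - 6 b$
$m{\left(C,n \right)} = - \frac{9}{2} + \frac{n}{2}$ ($m{\left(C,n \right)} = \frac{n + 3 \left(-6 + 3\right)}{2} = \frac{n + 3 \left(-3\right)}{2} = \frac{n - 9}{2} = \frac{-9 + n}{2} = - \frac{9}{2} + \frac{n}{2}$)
$-3164 - m{\left(-21,-40 \right)} = -3164 - \left(- \frac{9}{2} + \frac{1}{2} \left(-40\right)\right) = -3164 - \left(- \frac{9}{2} - 20\right) = -3164 - - \frac{49}{2} = -3164 + \frac{49}{2} = - \frac{6279}{2}$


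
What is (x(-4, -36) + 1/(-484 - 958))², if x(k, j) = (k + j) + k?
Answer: 4025775601/2079364 ≈ 1936.1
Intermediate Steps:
x(k, j) = j + 2*k (x(k, j) = (j + k) + k = j + 2*k)
(x(-4, -36) + 1/(-484 - 958))² = ((-36 + 2*(-4)) + 1/(-484 - 958))² = ((-36 - 8) + 1/(-1442))² = (-44 - 1/1442)² = (-63449/1442)² = 4025775601/2079364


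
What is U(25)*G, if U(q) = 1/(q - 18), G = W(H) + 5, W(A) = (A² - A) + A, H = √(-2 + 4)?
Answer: 1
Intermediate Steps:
H = √2 ≈ 1.4142
W(A) = A²
G = 7 (G = (√2)² + 5 = 2 + 5 = 7)
U(q) = 1/(-18 + q)
U(25)*G = 7/(-18 + 25) = 7/7 = (⅐)*7 = 1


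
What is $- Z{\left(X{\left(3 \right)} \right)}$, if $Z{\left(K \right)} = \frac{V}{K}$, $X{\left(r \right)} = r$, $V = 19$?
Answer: $- \frac{19}{3} \approx -6.3333$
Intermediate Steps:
$Z{\left(K \right)} = \frac{19}{K}$
$- Z{\left(X{\left(3 \right)} \right)} = - \frac{19}{3}$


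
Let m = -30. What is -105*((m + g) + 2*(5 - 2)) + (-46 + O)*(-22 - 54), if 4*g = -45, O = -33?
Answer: 38821/4 ≈ 9705.3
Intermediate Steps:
g = -45/4 (g = (¼)*(-45) = -45/4 ≈ -11.250)
-105*((m + g) + 2*(5 - 2)) + (-46 + O)*(-22 - 54) = -105*((-30 - 45/4) + 2*(5 - 2)) + (-46 - 33)*(-22 - 54) = -105*(-165/4 + 2*3) - 79*(-76) = -105*(-165/4 + 6) + 6004 = -105*(-141/4) + 6004 = 14805/4 + 6004 = 38821/4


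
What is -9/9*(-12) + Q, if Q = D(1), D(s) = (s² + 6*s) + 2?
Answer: 21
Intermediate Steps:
D(s) = 2 + s² + 6*s
Q = 9 (Q = 2 + 1² + 6*1 = 2 + 1 + 6 = 9)
-9/9*(-12) + Q = -9/9*(-12) + 9 = -9*⅑*(-12) + 9 = -1*(-12) + 9 = 12 + 9 = 21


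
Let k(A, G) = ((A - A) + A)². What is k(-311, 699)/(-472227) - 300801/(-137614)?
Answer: 128736190133/64985046378 ≈ 1.9810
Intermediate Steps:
k(A, G) = A² (k(A, G) = (0 + A)² = A²)
k(-311, 699)/(-472227) - 300801/(-137614) = (-311)²/(-472227) - 300801/(-137614) = 96721*(-1/472227) - 300801*(-1/137614) = -96721/472227 + 300801/137614 = 128736190133/64985046378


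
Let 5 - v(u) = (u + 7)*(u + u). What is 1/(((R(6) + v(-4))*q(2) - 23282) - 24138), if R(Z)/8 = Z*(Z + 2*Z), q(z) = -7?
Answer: -1/53671 ≈ -1.8632e-5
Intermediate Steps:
R(Z) = 24*Z**2 (R(Z) = 8*(Z*(Z + 2*Z)) = 8*(Z*(3*Z)) = 8*(3*Z**2) = 24*Z**2)
v(u) = 5 - 2*u*(7 + u) (v(u) = 5 - (u + 7)*(u + u) = 5 - (7 + u)*2*u = 5 - 2*u*(7 + u))
1/(((R(6) + v(-4))*q(2) - 23282) - 24138) = 1/(((24*6**2 + (5 - 14*(-4) - 2*(-4)**2))*(-7) - 23282) - 24138) = 1/(((24*36 + (5 + 56 - 2*16))*(-7) - 23282) - 24138) = 1/(((864 + (5 + 56 - 32))*(-7) - 23282) - 24138) = 1/(((864 + 29)*(-7) - 23282) - 24138) = 1/((893*(-7) - 23282) - 24138) = 1/((-6251 - 23282) - 24138) = 1/(-29533 - 24138) = 1/(-53671) = -1/53671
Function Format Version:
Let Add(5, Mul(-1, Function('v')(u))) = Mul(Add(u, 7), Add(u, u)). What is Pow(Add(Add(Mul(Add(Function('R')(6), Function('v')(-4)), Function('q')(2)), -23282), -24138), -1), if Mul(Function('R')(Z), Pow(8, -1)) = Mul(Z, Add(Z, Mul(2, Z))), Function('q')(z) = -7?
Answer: Rational(-1, 53671) ≈ -1.8632e-5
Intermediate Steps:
Function('R')(Z) = Mul(24, Pow(Z, 2)) (Function('R')(Z) = Mul(8, Mul(Z, Add(Z, Mul(2, Z)))) = Mul(8, Mul(Z, Mul(3, Z))) = Mul(8, Mul(3, Pow(Z, 2))) = Mul(24, Pow(Z, 2)))
Function('v')(u) = Add(5, Mul(-2, u, Add(7, u))) (Function('v')(u) = Add(5, Mul(-1, Mul(Add(u, 7), Add(u, u)))) = Add(5, Mul(-1, Mul(Add(7, u), Mul(2, u)))) = Add(5, Mul(-1, Mul(2, u, Add(7, u)))) = Add(5, Mul(-2, u, Add(7, u))))
Pow(Add(Add(Mul(Add(Function('R')(6), Function('v')(-4)), Function('q')(2)), -23282), -24138), -1) = Pow(Add(Add(Mul(Add(Mul(24, Pow(6, 2)), Add(5, Mul(-14, -4), Mul(-2, Pow(-4, 2)))), -7), -23282), -24138), -1) = Pow(Add(Add(Mul(Add(Mul(24, 36), Add(5, 56, Mul(-2, 16))), -7), -23282), -24138), -1) = Pow(Add(Add(Mul(Add(864, Add(5, 56, -32)), -7), -23282), -24138), -1) = Pow(Add(Add(Mul(Add(864, 29), -7), -23282), -24138), -1) = Pow(Add(Add(Mul(893, -7), -23282), -24138), -1) = Pow(Add(Add(-6251, -23282), -24138), -1) = Pow(Add(-29533, -24138), -1) = Pow(-53671, -1) = Rational(-1, 53671)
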